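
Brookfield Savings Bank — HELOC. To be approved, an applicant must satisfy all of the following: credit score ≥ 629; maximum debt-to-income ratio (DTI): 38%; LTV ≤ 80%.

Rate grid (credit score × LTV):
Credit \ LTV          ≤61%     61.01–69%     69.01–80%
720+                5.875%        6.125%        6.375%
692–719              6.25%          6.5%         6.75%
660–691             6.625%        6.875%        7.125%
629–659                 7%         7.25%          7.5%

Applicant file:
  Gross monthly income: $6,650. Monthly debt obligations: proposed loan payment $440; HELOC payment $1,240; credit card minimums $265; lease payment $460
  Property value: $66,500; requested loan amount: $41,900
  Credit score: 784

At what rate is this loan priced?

6.125%

Credit score 784 ≥ 629; Total monthly debts = (440 + 1,240 + 265 + 460) = 2,405. DTI = 2,405/6,650 = 36.2% ≤ 38%
Loan-to-value = 41,900/66,500 = 63% — pass (80% max)
Score 784 is in the 720+ band; LTV 63% is in the 61.01–69% band → 6.125%.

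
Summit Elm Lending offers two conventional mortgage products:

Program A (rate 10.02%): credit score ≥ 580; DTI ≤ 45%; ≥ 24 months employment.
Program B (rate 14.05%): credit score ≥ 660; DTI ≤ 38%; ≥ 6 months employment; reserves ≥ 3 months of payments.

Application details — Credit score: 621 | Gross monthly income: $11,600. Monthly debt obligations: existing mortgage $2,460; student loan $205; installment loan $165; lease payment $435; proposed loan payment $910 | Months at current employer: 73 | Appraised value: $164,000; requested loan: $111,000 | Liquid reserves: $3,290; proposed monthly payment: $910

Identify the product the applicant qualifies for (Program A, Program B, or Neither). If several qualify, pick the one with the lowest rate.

Total debts = (2,460 + 205 + 165 + 435 + 910) = 4,175; DTI = 4,175/11,600 = 36%.
LTV = 111,000/164,000 = 67.7%.
Reserves = 3,290/910 = 3.6 months.
Program A: score 621 ≥ 580; DTI 36% ≤ 45%; employment 73 ≥ 24 mo → qualifies.
Program B: score 621 < 660; DTI 36% ≤ 38%; employment 73 ≥ 6 mo; reserves 3.6 ≥ 3 mo → does not qualify.

Program A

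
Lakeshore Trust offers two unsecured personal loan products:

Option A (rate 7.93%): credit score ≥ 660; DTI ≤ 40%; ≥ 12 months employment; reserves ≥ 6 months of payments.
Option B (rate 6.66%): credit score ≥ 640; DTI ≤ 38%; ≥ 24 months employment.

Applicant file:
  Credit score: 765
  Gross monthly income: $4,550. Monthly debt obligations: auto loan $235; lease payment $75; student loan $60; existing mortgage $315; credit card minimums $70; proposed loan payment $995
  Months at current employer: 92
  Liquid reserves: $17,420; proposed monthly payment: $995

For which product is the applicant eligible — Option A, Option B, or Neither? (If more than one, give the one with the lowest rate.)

Option A

Total debts = (235 + 75 + 60 + 315 + 70 + 995) = 1,750; DTI = 1,750/4,550 = 38.5%.
Reserves = 17,420/995 = 17.5 months.
Option A: score 765 ≥ 660; DTI 38.5% ≤ 40%; employment 92 ≥ 12 mo; reserves 17.5 ≥ 6 mo → qualifies.
Option B: score 765 ≥ 640; DTI 38.5% > 38%; employment 92 ≥ 24 mo → does not qualify.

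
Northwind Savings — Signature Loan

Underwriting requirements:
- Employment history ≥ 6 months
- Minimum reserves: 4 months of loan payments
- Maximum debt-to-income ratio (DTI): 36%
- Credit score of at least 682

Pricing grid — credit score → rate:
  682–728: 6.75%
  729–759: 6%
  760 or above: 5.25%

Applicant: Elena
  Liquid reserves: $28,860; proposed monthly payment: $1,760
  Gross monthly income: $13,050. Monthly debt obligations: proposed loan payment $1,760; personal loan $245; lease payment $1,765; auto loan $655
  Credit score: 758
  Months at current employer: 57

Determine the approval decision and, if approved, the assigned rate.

Credit score 758 ≥ 682 (meets minimum)
Employment 57 ≥ 6 months
Liquid reserves cover 28,860/1,760 = 16.4 months — ≥ 4 required
Total monthly debts = (1,760 + 245 + 1,765 + 655) = 4,425. DTI = 4,425/13,050 = 33.9% ≤ 36%
All requirements met. Score 758 falls in the 729–759 tier → 6%.

Approved at 6%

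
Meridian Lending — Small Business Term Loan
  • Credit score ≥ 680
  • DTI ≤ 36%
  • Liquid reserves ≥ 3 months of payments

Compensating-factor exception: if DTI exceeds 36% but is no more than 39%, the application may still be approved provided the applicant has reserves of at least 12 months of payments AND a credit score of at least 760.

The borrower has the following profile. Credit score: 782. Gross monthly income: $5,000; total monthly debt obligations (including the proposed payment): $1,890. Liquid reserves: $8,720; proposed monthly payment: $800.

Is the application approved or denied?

Denied

Credit score 782 ≥ 680 (meets base)
DTI = 1,890/5,000 = 37.8% > 36% — standard DTI limit exceeded.
Reserves: 8,720 ÷ 800 = 10.9 months (meets 3-month minimum)
DTI 37.8% is within the 36%–39% exception band; checking compensating factors.
Reserves 10.9 < 12 months; credit score 782 ≥ 760.
Override conditions not both satisfied; exception does not apply.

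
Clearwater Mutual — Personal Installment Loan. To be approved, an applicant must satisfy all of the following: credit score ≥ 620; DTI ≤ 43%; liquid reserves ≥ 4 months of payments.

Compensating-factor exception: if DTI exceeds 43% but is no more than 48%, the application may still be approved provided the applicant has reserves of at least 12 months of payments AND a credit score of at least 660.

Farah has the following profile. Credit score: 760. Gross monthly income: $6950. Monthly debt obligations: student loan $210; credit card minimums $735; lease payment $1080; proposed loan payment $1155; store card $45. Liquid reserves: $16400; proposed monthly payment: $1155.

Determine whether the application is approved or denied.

Approved

Credit score 760 ≥ 620 (meets base)
Total debts = (210 + 735 + 1,080 + 1,155 + 45) = 3,225. DTI = 3,225/6,950 = 46.4% > 43% — standard DTI limit exceeded.
Reserves = 16,400/1,155 = 14.2 months ≥ 4
46.4% falls in the override range (43%–48%), so the compensating-factor test applies.
Override check — reserves: 14.2 mo (ok); score: 760 (ok).
Both override conditions satisfied; DTI exception granted.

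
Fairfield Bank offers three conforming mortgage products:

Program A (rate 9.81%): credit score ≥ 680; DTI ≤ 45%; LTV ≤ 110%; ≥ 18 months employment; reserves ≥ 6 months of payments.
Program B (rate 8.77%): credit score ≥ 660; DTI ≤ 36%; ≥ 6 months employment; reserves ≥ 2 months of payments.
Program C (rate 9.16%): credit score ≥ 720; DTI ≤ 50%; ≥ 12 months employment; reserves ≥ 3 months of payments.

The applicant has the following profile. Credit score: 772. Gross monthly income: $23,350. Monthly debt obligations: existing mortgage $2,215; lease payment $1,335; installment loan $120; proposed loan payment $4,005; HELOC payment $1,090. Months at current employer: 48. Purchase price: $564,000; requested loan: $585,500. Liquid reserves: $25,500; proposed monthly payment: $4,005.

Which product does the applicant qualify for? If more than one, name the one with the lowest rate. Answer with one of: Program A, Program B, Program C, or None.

Program C

Total debts = (2,215 + 1,335 + 120 + 4,005 + 1,090) = 8,765; DTI = 8,765/23,350 = 37.5%.
LTV = 585,500/564,000 = 103.8%.
Reserves = 25,500/4,005 = 6.4 months.
Program A: score 772 ≥ 680; DTI 37.5% ≤ 45%; LTV 103.8% ≤ 110%; employment 48 ≥ 18 mo; reserves 6.4 ≥ 6 mo → qualifies.
Program B: score 772 ≥ 660; DTI 37.5% > 36%; employment 48 ≥ 6 mo; reserves 6.4 ≥ 2 mo → does not qualify.
Program C: score 772 ≥ 720; DTI 37.5% ≤ 50%; employment 48 ≥ 12 mo; reserves 6.4 ≥ 3 mo → qualifies.
Qualifying: Program A, Program C. Lowest rate is 9.16% → Program C.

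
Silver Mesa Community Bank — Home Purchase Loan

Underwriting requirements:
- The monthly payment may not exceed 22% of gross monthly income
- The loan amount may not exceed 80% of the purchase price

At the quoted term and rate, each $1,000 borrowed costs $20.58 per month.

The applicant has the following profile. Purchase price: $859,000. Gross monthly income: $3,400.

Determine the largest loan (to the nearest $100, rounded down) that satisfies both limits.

$36,300

Payment cap: 22% × $3,400 = $748/month.
At $20.58 per $1,000, that supports 748/20.58 × 1,000 ≈ $36,345 → $36,300.
LTV cap: 80% × $859,000 = $687,200 → $687,200.
Binding constraint: payment-to-income.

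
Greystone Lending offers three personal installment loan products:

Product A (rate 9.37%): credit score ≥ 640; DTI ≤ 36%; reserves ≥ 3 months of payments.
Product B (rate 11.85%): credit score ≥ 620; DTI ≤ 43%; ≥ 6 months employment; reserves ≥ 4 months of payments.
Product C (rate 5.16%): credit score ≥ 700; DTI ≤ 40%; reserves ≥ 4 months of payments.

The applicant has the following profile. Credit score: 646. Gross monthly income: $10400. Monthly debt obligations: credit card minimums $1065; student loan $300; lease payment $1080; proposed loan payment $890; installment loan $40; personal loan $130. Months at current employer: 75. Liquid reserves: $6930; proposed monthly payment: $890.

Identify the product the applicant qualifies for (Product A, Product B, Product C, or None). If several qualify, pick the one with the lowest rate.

Product A

Total debts = (1,065 + 300 + 1,080 + 890 + 40 + 130) = 3,505; DTI = 3,505/10,400 = 33.7%.
Reserves = 6,930/890 = 7.8 months.
Product A: score 646 ≥ 640; DTI 33.7% ≤ 36%; reserves 7.8 ≥ 3 mo → qualifies.
Product B: score 646 ≥ 620; DTI 33.7% ≤ 43%; employment 75 ≥ 6 mo; reserves 7.8 ≥ 4 mo → qualifies.
Product C: score 646 < 700; DTI 33.7% ≤ 40%; reserves 7.8 ≥ 4 mo → does not qualify.
Qualifying: Product A, Product B. Lowest rate is 9.37% → Product A.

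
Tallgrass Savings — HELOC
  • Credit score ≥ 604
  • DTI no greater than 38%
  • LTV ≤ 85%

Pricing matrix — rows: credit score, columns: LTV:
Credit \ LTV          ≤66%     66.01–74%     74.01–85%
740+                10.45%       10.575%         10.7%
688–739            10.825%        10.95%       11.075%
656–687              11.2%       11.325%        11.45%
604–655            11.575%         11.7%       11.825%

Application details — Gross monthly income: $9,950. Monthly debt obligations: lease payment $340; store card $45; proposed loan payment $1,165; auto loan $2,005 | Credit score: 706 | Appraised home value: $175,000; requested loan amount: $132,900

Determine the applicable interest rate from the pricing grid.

11.075%

Credit score 706 ≥ 604; Total monthly debts = (340 + 45 + 1,165 + 2,005) = 3,555. Debt-to-income = 3,555/9,950 = 35.7% — meets 38% limit
LTV: 132,900 ÷ 175,000 = 75.9%, within 85% cap
Row: 706 falls in 688–739. Column: 75.9% falls in 74.01–85%. Rate = 11.075%.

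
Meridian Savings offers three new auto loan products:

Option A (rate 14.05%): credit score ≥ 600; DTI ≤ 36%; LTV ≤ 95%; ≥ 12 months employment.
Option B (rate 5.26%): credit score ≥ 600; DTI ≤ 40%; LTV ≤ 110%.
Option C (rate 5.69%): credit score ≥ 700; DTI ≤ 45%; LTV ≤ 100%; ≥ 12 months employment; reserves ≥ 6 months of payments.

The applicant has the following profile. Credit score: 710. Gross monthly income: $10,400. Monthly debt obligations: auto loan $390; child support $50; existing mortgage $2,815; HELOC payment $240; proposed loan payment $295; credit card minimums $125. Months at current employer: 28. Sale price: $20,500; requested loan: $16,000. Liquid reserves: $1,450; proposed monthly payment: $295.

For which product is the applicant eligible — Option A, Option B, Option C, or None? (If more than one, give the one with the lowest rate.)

Option B

Total debts = (390 + 50 + 2,815 + 240 + 295 + 125) = 3,915; DTI = 3,915/10,400 = 37.6%.
LTV = 16,000/20,500 = 78%.
Reserves = 1,450/295 = 4.9 months.
Option A: score 710 ≥ 600; DTI 37.6% > 36%; LTV 78% ≤ 95%; employment 28 ≥ 12 mo → does not qualify.
Option B: score 710 ≥ 600; DTI 37.6% ≤ 40%; LTV 78% ≤ 110% → qualifies.
Option C: score 710 ≥ 700; DTI 37.6% ≤ 45%; LTV 78% ≤ 100%; employment 28 ≥ 12 mo; reserves 4.9 < 6 mo → does not qualify.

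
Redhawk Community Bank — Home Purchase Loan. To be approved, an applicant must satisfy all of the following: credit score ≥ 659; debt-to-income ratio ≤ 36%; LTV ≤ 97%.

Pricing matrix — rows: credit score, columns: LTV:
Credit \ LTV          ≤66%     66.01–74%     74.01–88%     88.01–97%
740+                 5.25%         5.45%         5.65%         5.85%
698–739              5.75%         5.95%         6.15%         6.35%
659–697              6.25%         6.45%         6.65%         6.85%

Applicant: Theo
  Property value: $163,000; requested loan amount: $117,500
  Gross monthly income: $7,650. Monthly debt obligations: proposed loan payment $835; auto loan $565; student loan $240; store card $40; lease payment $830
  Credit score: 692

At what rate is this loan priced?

Credit score 692 ≥ 659; Total monthly debts = (835 + 565 + 240 + 40 + 830) = 2,510. DTI = 2,510/7,650 = 32.8% ≤ 36%
Loan-to-value = 117,500/163,000 = 72.1% — pass (97% max)
Credit 692 → row 659–697; LTV 72.1% → column 66.01–74%. Grid cell → 6.45%.

6.45%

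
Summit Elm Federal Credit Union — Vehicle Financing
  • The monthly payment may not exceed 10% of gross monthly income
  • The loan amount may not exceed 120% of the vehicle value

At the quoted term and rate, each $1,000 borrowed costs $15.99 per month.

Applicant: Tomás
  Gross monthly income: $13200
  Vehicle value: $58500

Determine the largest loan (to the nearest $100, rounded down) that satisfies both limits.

$70,200

Payment cap: 10% × $13,200 = $1,320/month.
At $15.99 per $1,000, that supports 1,320/15.99 × 1,000 ≈ $82,551 → $82,500.
LTV cap: 120% × $58,500 = $70,200 → $70,200.
Binding constraint: loan-to-value.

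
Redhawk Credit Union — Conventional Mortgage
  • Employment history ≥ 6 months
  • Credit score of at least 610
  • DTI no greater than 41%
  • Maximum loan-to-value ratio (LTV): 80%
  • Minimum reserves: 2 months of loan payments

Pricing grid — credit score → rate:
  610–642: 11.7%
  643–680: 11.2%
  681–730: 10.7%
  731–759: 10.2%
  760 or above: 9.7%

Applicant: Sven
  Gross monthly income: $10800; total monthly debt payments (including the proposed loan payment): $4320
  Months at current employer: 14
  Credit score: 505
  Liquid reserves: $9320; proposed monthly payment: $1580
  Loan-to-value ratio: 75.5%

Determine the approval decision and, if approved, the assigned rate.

Denied

Credit score 505 < 610 (below minimum)
Reserves = 9,320/1,580 = 5.9 months ≥ 2
Employment 14 ≥ 6 months
Debt-to-income = 4,320/10,800 = 40% — meets 41% limit
LTV 75.5% ≤ 80%
Not all requirements met → denied.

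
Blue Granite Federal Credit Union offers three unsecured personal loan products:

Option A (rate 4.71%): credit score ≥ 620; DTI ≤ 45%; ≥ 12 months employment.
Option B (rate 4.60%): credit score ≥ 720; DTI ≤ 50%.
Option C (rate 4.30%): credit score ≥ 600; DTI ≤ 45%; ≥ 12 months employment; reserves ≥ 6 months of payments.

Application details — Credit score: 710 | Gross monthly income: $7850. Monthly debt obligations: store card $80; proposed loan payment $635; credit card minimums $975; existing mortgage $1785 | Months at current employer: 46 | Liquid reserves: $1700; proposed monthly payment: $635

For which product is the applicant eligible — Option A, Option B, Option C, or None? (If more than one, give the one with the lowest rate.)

Total debts = (80 + 635 + 975 + 1,785) = 3,475; DTI = 3,475/7,850 = 44.3%.
Reserves = 1,700/635 = 2.7 months.
Option A: score 710 ≥ 620; DTI 44.3% ≤ 45%; employment 46 ≥ 12 mo → qualifies.
Option B: score 710 < 720; DTI 44.3% ≤ 50% → does not qualify.
Option C: score 710 ≥ 600; DTI 44.3% ≤ 45%; employment 46 ≥ 12 mo; reserves 2.7 < 6 mo → does not qualify.

Option A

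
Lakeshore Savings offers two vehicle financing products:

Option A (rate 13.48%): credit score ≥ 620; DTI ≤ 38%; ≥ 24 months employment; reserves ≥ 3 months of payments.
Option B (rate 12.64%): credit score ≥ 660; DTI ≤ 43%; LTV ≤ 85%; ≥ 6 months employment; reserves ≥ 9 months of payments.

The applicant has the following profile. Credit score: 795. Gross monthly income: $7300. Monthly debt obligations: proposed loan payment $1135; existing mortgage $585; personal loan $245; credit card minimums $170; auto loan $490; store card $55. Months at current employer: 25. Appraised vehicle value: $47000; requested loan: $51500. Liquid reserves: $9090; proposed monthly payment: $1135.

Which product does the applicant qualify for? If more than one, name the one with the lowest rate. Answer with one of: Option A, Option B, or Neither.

Total debts = (1,135 + 585 + 245 + 170 + 490 + 55) = 2,680; DTI = 2,680/7,300 = 36.7%.
LTV = 51,500/47,000 = 109.6%.
Reserves = 9,090/1,135 = 8.0 months.
Option A: score 795 ≥ 620; DTI 36.7% ≤ 38%; employment 25 ≥ 24 mo; reserves 8.0 ≥ 3 mo → qualifies.
Option B: score 795 ≥ 660; DTI 36.7% ≤ 43%; LTV 109.6% > 85%; employment 25 ≥ 6 mo; reserves 8.0 < 9 mo → does not qualify.

Option A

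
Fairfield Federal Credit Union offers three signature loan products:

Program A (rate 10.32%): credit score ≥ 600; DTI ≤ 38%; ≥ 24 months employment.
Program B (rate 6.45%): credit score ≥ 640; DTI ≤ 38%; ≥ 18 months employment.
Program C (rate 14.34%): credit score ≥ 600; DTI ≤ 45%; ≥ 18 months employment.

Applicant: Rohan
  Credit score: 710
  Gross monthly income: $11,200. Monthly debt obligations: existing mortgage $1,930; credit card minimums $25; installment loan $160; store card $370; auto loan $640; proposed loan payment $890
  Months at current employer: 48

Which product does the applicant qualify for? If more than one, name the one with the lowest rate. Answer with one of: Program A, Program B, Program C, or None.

Program B

Total debts = (1,930 + 25 + 160 + 370 + 640 + 890) = 4,015; DTI = 4,015/11,200 = 35.8%.
Program A: score 710 ≥ 600; DTI 35.8% ≤ 38%; employment 48 ≥ 24 mo → qualifies.
Program B: score 710 ≥ 640; DTI 35.8% ≤ 38%; employment 48 ≥ 18 mo → qualifies.
Program C: score 710 ≥ 600; DTI 35.8% ≤ 45%; employment 48 ≥ 18 mo → qualifies.
Qualifying: Program A, Program B, Program C. Lowest rate is 6.45% → Program B.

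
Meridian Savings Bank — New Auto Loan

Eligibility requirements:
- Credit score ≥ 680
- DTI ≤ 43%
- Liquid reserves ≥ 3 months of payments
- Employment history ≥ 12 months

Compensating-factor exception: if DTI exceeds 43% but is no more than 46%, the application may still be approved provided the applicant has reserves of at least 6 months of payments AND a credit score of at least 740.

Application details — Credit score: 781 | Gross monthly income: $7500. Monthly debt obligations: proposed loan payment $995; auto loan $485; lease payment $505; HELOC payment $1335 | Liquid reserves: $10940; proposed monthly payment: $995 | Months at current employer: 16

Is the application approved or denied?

Credit score 781 ≥ 680 (meets base)
Total debts = (995 + 485 + 505 + 1,335) = 3,320. DTI: 3,320 ÷ 7,500 = 44.3%, over the 43% base limit.
Reserves = 10,940/995 = 11.0 months ≥ 3
Employment 16 ≥ 12 months
44.3% falls in the override range (43%–46%), so the compensating-factor test applies.
Override check — reserves: 11.0 mo (ok); score: 781 (ok).
Both compensating conditions met → exception applies.

Approved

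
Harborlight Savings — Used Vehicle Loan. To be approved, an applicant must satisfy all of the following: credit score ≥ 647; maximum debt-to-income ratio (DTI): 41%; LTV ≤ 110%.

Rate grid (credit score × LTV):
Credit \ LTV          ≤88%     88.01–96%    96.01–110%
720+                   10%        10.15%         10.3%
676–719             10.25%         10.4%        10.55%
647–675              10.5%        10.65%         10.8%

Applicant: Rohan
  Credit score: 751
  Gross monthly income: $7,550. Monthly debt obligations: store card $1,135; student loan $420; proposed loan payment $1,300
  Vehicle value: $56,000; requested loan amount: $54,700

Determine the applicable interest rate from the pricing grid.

Credit score 751 ≥ 647; Total monthly debts = (1,135 + 420 + 1,300) = 2,855. DTI: 2,855 ÷ 7,550 = 37.8%, within the 41% cap
Loan-to-value = 54,700/56,000 = 97.7% — pass (110% max)
Credit 751 → row 720+; LTV 97.7% → column 96.01–110%. Grid cell → 10.3%.

10.3%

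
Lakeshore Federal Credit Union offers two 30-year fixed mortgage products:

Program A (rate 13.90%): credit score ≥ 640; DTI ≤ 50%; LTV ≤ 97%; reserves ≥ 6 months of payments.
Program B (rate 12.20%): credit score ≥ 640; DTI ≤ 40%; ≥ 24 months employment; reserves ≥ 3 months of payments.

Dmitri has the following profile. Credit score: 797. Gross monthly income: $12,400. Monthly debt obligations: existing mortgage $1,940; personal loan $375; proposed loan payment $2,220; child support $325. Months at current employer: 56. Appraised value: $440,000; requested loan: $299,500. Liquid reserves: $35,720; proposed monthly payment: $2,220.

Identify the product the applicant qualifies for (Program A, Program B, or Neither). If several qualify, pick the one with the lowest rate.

Total debts = (1,940 + 375 + 2,220 + 325) = 4,860; DTI = 4,860/12,400 = 39.2%.
LTV = 299,500/440,000 = 68.1%.
Reserves = 35,720/2,220 = 16.1 months.
Program A: score 797 ≥ 640; DTI 39.2% ≤ 50%; LTV 68.1% ≤ 97%; reserves 16.1 ≥ 6 mo → qualifies.
Program B: score 797 ≥ 640; DTI 39.2% ≤ 40%; employment 56 ≥ 24 mo; reserves 16.1 ≥ 3 mo → qualifies.
Qualifying: Program A, Program B. Lowest rate is 12.20% → Program B.

Program B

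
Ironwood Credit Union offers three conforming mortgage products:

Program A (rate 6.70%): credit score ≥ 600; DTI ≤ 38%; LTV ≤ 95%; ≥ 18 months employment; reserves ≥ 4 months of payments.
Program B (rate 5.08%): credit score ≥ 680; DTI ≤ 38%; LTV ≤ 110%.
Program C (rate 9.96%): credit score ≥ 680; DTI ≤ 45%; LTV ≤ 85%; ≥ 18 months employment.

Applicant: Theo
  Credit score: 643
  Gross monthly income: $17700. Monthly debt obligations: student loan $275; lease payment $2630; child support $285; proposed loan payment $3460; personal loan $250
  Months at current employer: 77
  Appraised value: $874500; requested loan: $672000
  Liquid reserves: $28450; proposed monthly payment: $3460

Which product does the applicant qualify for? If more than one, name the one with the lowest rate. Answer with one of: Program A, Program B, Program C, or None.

Total debts = (275 + 2,630 + 285 + 3,460 + 250) = 6,900; DTI = 6,900/17,700 = 39%.
LTV = 672,000/874,500 = 76.8%.
Reserves = 28,450/3,460 = 8.2 months.
Program A: score 643 ≥ 600; DTI 39% > 38%; LTV 76.8% ≤ 95%; employment 77 ≥ 18 mo; reserves 8.2 ≥ 4 mo → does not qualify.
Program B: score 643 < 680; DTI 39% > 38%; LTV 76.8% ≤ 110% → does not qualify.
Program C: score 643 < 680; DTI 39% ≤ 45%; LTV 76.8% ≤ 85%; employment 77 ≥ 18 mo → does not qualify.

None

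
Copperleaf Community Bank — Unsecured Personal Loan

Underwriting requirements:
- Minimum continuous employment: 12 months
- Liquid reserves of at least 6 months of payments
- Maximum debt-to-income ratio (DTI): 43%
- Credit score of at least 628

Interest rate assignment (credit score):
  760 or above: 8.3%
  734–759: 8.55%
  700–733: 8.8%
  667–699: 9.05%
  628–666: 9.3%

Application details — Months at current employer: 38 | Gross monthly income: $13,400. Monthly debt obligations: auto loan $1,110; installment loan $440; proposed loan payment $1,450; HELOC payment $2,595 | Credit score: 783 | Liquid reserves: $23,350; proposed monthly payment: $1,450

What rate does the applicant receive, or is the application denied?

Approved at 8.3%

Credit score 783 ≥ 628 (meets minimum)
Total monthly debts = (1,110 + 440 + 1,450 + 2,595) = 5,595. DTI = 5,595/13,400 = 41.8% ≤ 43%
Employment 38 ≥ 12 months
Reserves: 23,350 ÷ 1,450 = 16.1 months (meets 6-month minimum)
All requirements met. Score 783 falls in the 760 or above tier → 8.3%.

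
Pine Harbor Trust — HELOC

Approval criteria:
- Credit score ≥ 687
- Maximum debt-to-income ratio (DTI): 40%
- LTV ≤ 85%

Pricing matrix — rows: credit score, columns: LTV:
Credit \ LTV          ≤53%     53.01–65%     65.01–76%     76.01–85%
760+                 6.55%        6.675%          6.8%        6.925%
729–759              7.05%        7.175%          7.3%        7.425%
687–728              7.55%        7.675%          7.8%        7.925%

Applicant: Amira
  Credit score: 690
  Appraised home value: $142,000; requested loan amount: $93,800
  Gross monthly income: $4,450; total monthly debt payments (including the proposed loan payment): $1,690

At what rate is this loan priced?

7.8%

Credit score 690 ≥ 687; Debt-to-income = 1,690/4,450 = 38% — meets 40% limit
LTV = 93,800/142,000 = 66.1% ≤ 85%
Row: 690 falls in 687–728. Column: 66.1% falls in 65.01–76%. Rate = 7.8%.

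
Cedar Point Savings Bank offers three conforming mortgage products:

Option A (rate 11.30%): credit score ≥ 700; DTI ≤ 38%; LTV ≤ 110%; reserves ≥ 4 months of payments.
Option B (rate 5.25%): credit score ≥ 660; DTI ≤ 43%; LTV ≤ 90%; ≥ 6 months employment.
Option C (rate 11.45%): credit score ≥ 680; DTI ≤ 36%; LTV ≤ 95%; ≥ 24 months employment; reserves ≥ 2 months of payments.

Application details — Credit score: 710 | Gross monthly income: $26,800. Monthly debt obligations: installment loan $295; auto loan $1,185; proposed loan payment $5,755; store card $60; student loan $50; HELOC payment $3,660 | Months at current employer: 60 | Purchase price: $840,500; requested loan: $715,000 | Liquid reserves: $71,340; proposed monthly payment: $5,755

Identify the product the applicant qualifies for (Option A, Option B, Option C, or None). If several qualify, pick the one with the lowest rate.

Total debts = (295 + 1,185 + 5,755 + 60 + 50 + 3,660) = 11,005; DTI = 11,005/26,800 = 41.1%.
LTV = 715,000/840,500 = 85.1%.
Reserves = 71,340/5,755 = 12.4 months.
Option A: score 710 ≥ 700; DTI 41.1% > 38%; LTV 85.1% ≤ 110%; reserves 12.4 ≥ 4 mo → does not qualify.
Option B: score 710 ≥ 660; DTI 41.1% ≤ 43%; LTV 85.1% ≤ 90%; employment 60 ≥ 6 mo → qualifies.
Option C: score 710 ≥ 680; DTI 41.1% > 36%; LTV 85.1% ≤ 95%; employment 60 ≥ 24 mo; reserves 12.4 ≥ 2 mo → does not qualify.

Option B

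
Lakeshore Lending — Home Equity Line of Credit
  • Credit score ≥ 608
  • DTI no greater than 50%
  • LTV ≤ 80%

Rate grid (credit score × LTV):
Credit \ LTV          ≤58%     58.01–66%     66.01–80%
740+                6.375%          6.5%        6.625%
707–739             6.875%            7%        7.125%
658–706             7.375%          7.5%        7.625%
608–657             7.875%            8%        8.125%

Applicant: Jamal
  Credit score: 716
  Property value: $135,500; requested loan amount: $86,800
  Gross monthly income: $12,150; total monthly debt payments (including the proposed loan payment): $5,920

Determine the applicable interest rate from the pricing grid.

7%

Credit score 716 ≥ 608; Debt-to-income = 5,920/12,150 = 48.7% — meets 50% limit
LTV: 86,800 ÷ 135,500 = 64.1%, within 80% cap
Row: 716 falls in 707–739. Column: 64.1% falls in 58.01–66%. Rate = 7%.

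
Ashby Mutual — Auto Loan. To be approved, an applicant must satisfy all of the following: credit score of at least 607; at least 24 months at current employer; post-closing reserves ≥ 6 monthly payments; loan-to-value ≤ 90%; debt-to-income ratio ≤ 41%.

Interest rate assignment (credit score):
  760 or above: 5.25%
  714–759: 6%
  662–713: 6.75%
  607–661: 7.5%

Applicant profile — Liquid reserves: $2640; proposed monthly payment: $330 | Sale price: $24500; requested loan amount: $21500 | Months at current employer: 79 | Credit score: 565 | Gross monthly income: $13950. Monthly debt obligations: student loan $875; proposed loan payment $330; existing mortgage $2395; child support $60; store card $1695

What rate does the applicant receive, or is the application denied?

Denied

Credit score 565 < 607 (below minimum)
LTV: 21,500 ÷ 24,500 = 87.8%, within 90% cap
Total monthly debts = (875 + 330 + 2,395 + 60 + 1,695) = 5,355. DTI: 5,355 ÷ 13,950 = 38.4%, within the 41% cap
Employment 79 ≥ 24 months
Reserves: 2,640 ÷ 330 = 8.0 months (meets 6-month minimum)
Not all requirements met → denied.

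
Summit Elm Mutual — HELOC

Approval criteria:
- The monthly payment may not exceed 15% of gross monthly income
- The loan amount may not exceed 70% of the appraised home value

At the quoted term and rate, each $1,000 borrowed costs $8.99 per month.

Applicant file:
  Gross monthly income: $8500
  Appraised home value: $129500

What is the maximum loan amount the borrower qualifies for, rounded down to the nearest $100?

Payment cap: 15% × $8,500 = $1,275/month.
At $8.99 per $1,000, that supports 1,275/8.99 × 1,000 ≈ $141,824 → $141,800.
LTV cap: 70% × $129,500 = $90,650 → $90,600.
Binding constraint: loan-to-value.

$90,600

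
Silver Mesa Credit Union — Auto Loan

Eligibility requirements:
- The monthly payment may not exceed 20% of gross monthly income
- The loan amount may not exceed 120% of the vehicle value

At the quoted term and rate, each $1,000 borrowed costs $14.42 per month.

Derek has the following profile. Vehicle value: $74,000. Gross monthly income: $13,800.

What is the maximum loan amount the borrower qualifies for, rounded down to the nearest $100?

$88,800

Payment cap: 20% × $13,800 = $2,760/month.
At $14.42 per $1,000, that supports 2,760/14.42 × 1,000 ≈ $191,400 → $191,400.
LTV cap: 120% × $74,000 = $88,800 → $88,800.
Binding constraint: loan-to-value.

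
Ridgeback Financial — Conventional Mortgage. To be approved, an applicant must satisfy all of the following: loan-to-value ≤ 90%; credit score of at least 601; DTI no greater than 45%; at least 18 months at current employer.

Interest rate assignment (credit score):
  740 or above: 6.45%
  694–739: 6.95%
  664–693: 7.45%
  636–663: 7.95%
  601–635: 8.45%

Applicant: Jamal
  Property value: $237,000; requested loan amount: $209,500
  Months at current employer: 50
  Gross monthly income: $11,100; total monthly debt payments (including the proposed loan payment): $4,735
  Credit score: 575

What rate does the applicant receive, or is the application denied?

Credit score 575 < 601 (below minimum)
Employment 50 ≥ 18 months
DTI = 4,735/11,100 = 42.7% ≤ 45%
Loan-to-value = 209,500/237,000 = 88.4% — pass (90% max)
Not all requirements met → denied.

Denied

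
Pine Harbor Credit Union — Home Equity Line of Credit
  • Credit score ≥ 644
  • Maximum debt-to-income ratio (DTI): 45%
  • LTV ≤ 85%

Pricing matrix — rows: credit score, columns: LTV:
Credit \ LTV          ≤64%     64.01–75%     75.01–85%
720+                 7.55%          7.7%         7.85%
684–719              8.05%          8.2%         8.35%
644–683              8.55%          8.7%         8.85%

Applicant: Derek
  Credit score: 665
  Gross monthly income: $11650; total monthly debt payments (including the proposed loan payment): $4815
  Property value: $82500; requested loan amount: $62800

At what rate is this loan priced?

8.85%

Credit score 665 ≥ 644; Debt-to-income = 4,815/11,650 = 41.3% — meets 45% limit
Loan-to-value = 62,800/82,500 = 76.1% — pass (85% max)
Score 665 is in the 644–683 band; LTV 76.1% is in the 75.01–85% band → 8.85%.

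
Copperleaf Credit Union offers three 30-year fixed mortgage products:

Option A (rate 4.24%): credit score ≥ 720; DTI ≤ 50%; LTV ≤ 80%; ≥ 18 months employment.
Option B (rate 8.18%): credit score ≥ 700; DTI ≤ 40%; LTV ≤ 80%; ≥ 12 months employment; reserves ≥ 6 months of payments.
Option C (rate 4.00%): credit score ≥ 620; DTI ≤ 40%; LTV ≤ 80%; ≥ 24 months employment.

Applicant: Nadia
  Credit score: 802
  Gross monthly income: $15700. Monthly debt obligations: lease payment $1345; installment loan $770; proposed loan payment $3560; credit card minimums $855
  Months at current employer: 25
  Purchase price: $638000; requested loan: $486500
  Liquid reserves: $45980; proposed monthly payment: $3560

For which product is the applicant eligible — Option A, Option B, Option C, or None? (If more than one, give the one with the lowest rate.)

Total debts = (1,345 + 770 + 3,560 + 855) = 6,530; DTI = 6,530/15,700 = 41.6%.
LTV = 486,500/638,000 = 76.3%.
Reserves = 45,980/3,560 = 12.9 months.
Option A: score 802 ≥ 720; DTI 41.6% ≤ 50%; LTV 76.3% ≤ 80%; employment 25 ≥ 18 mo → qualifies.
Option B: score 802 ≥ 700; DTI 41.6% > 40%; LTV 76.3% ≤ 80%; employment 25 ≥ 12 mo; reserves 12.9 ≥ 6 mo → does not qualify.
Option C: score 802 ≥ 620; DTI 41.6% > 40%; LTV 76.3% ≤ 80%; employment 25 ≥ 24 mo → does not qualify.

Option A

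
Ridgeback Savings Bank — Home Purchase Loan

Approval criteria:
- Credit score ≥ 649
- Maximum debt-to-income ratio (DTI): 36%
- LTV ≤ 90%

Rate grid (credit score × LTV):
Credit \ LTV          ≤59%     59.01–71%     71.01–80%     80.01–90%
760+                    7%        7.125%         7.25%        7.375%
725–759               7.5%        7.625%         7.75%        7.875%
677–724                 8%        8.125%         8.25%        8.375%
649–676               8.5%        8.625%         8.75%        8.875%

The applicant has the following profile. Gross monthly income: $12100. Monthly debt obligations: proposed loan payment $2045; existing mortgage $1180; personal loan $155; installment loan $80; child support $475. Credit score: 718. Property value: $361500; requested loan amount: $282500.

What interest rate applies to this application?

Credit score 718 ≥ 649; Total monthly debts = (2,045 + 1,180 + 155 + 80 + 475) = 3,935. DTI: 3,935 ÷ 12,100 = 32.5%, within the 36% cap
LTV: 282,500 ÷ 361,500 = 78.1%, within 90% cap
Row: 718 falls in 677–724. Column: 78.1% falls in 71.01–80%. Rate = 8.25%.

8.25%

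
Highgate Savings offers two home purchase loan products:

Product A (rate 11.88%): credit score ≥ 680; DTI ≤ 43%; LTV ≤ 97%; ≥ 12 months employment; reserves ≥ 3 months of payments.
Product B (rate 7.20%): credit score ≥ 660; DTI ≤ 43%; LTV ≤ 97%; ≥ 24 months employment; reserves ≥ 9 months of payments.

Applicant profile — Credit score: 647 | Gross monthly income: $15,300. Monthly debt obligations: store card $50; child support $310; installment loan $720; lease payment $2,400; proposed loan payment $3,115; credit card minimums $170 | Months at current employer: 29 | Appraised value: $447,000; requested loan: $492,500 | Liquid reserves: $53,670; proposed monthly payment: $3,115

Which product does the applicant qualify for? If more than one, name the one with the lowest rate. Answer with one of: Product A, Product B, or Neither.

Neither

Total debts = (50 + 310 + 720 + 2,400 + 3,115 + 170) = 6,765; DTI = 6,765/15,300 = 44.2%.
LTV = 492,500/447,000 = 110.2%.
Reserves = 53,670/3,115 = 17.2 months.
Product A: score 647 < 680; DTI 44.2% > 43%; LTV 110.2% > 97%; employment 29 ≥ 12 mo; reserves 17.2 ≥ 3 mo → does not qualify.
Product B: score 647 < 660; DTI 44.2% > 43%; LTV 110.2% > 97%; employment 29 ≥ 24 mo; reserves 17.2 ≥ 9 mo → does not qualify.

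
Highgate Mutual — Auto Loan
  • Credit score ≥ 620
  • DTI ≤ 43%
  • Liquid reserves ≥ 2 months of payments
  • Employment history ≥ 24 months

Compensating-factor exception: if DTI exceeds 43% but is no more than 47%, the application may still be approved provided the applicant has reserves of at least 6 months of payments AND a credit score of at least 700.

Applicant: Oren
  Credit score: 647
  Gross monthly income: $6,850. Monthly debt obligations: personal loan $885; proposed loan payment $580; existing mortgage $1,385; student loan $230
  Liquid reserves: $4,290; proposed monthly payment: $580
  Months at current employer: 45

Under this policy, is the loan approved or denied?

Credit score 647 ≥ 620 (meets base)
Total debts = (885 + 580 + 1,385 + 230) = 3,080. DTI = 3,080/6,850 = 45% > 43% — standard DTI limit exceeded.
Reserves: 4,290 ÷ 580 = 7.4 months (meets 2-month minimum)
Employment 45 ≥ 24 months
45% falls in the override range (43%–47%), so the compensating-factor test applies.
Reserves 7.4 ≥ 6 months; credit score 647 < 700.
Compensating-factor requirement not fully met.

Denied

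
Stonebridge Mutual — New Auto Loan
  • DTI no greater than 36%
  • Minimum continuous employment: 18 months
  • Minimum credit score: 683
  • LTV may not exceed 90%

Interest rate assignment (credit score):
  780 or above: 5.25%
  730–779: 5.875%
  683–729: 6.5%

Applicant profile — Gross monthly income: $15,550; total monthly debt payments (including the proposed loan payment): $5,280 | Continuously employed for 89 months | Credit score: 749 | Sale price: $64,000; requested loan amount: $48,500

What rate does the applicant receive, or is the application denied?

Approved at 5.875%

Credit score 749 ≥ 683 (meets minimum)
Debt-to-income = 5,280/15,550 = 34% — meets 36% limit
Employment 89 ≥ 18 months
LTV = 48,500/64,000 = 75.8% ≤ 90%
All requirements met. Score 749 falls in the 730–779 tier → 5.875%.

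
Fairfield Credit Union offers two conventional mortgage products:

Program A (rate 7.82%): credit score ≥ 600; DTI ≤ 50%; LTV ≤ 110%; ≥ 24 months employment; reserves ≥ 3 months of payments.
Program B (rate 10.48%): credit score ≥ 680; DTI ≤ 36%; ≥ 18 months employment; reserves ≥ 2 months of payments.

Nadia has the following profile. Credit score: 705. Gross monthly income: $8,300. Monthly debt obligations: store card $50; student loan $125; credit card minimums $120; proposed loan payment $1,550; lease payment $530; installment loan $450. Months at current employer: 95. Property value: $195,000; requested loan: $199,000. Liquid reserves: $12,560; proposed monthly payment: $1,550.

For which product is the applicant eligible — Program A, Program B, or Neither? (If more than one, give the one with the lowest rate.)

Total debts = (50 + 125 + 120 + 1,550 + 530 + 450) = 2,825; DTI = 2,825/8,300 = 34%.
LTV = 199,000/195,000 = 102.1%.
Reserves = 12,560/1,550 = 8.1 months.
Program A: score 705 ≥ 600; DTI 34% ≤ 50%; LTV 102.1% ≤ 110%; employment 95 ≥ 24 mo; reserves 8.1 ≥ 3 mo → qualifies.
Program B: score 705 ≥ 680; DTI 34% ≤ 36%; employment 95 ≥ 18 mo; reserves 8.1 ≥ 2 mo → qualifies.
Qualifying: Program A, Program B. Lowest rate is 7.82% → Program A.

Program A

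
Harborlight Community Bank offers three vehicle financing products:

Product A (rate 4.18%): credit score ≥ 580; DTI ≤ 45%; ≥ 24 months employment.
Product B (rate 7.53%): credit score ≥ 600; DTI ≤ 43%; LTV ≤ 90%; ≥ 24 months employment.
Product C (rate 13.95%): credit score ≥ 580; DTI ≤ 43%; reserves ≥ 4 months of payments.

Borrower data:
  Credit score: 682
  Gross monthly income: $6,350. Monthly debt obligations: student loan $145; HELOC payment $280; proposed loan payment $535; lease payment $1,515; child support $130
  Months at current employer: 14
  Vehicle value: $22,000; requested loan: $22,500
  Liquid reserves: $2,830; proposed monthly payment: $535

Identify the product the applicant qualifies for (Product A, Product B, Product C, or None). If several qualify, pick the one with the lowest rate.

Product C

Total debts = (145 + 280 + 535 + 1,515 + 130) = 2,605; DTI = 2,605/6,350 = 41%.
LTV = 22,500/22,000 = 102.3%.
Reserves = 2,830/535 = 5.3 months.
Product A: score 682 ≥ 580; DTI 41% ≤ 45%; employment 14 < 24 mo → does not qualify.
Product B: score 682 ≥ 600; DTI 41% ≤ 43%; LTV 102.3% > 90%; employment 14 < 24 mo → does not qualify.
Product C: score 682 ≥ 580; DTI 41% ≤ 43%; reserves 5.3 ≥ 4 mo → qualifies.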